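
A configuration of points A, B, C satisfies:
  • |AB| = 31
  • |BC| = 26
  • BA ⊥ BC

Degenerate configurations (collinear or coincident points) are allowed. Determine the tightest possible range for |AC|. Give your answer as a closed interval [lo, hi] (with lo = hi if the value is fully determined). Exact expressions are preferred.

|AC| = √(1637)  (≈ 40.4599)

|AB| ∈ {31}
|BC| ∈ {26}
|AC| ∈ {√(1637)}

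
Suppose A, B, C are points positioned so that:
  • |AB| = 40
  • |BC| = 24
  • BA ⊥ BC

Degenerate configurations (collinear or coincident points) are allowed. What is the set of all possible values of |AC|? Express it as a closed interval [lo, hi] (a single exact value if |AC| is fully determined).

|AC| = 8·√(34)  (≈ 46.6476)

|AB| ∈ {40}
|BC| ∈ {24}
|AC| ∈ {8·√(34)}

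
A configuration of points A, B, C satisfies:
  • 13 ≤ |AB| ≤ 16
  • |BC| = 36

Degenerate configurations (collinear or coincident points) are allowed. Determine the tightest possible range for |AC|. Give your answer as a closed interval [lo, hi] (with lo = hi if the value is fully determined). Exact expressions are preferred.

|AB| ∈ [13, 16]
|BC| ∈ {36}
|AC| ∈ [20, 52]

|AC| ∈ [20, 52]  (≈ [20.0000, 52.0000])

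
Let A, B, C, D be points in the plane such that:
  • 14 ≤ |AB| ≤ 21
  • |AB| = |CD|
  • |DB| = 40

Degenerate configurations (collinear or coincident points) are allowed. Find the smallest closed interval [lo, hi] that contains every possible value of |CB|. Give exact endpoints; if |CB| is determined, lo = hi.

|AB| ∈ [14, 21]
|BD| ∈ {40}
|CD| ∈ [14, 21]
|AD| ∈ [19, 61]
|BC| ∈ [19, 61]
|AC| ∈ [0, 82]

|CB| ∈ [19, 61]  (≈ [19.0000, 61.0000])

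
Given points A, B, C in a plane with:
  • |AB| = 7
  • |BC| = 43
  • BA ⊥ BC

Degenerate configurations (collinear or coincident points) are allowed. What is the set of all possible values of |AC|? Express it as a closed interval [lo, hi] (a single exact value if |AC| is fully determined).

|AC| = √(1898)  (≈ 43.5660)

|AB| ∈ {7}
|BC| ∈ {43}
|AC| ∈ {√(1898)}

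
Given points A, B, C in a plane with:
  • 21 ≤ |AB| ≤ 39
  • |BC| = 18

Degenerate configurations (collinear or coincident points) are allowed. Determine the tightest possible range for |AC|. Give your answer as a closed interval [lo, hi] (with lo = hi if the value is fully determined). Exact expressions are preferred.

|AC| ∈ [3, 57]  (≈ [3.0000, 57.0000])

|AB| ∈ [21, 39]
|BC| ∈ {18}
|AC| ∈ [3, 57]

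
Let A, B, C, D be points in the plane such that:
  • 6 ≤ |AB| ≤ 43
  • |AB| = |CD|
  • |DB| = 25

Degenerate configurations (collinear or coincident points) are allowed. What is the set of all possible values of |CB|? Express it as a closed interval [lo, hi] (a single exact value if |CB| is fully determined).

|CB| ∈ [0, 68]  (≈ [0.0000, 68.0000])

|AB| ∈ [6, 43]
|BD| ∈ {25}
|CD| ∈ [6, 43]
|AD| ∈ [0, 68]
|BC| ∈ [0, 68]
|AC| ∈ [0, 111]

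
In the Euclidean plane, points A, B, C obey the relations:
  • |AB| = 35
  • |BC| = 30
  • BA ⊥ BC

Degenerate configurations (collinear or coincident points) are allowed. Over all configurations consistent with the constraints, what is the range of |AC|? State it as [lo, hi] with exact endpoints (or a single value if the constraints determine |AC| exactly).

|AB| ∈ {35}
|BC| ∈ {30}
|AC| ∈ {5·√(85)}

|AC| = 5·√(85)  (≈ 46.0977)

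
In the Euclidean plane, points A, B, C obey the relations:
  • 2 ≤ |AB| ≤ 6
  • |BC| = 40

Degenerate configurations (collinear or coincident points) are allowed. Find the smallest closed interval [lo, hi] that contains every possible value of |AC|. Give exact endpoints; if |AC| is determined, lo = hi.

|AB| ∈ [2, 6]
|BC| ∈ {40}
|AC| ∈ [34, 46]

|AC| ∈ [34, 46]  (≈ [34.0000, 46.0000])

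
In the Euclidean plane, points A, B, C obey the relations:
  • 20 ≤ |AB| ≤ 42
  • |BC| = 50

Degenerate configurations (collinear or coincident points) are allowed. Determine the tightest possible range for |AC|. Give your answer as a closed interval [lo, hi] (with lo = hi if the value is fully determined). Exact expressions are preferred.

|AB| ∈ [20, 42]
|BC| ∈ {50}
|AC| ∈ [8, 92]

|AC| ∈ [8, 92]  (≈ [8.0000, 92.0000])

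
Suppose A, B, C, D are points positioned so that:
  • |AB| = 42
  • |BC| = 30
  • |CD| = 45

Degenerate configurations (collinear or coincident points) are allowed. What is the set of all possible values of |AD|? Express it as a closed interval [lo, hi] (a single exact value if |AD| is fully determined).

|AD| ∈ [0, 117]  (≈ [0.0000, 117.0000])

|AB| ∈ {42}
|BC| ∈ {30}
|CD| ∈ {45}
|AC| ∈ [12, 72]
|BD| ∈ [15, 75]
|AD| ∈ [0, 117]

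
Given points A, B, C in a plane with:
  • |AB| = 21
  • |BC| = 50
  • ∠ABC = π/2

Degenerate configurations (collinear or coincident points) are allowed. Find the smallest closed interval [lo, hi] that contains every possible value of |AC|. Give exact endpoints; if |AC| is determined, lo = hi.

|AC| = √(2941)  (≈ 54.2310)

|AB| ∈ {21}
|BC| ∈ {50}
|AC| ∈ {√(2941)}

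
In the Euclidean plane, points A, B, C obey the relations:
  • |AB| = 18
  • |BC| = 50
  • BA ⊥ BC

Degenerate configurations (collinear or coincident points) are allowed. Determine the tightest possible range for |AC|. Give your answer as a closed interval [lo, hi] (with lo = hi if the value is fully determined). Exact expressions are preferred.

|AB| ∈ {18}
|BC| ∈ {50}
|AC| ∈ {2·√(706)}

|AC| = 2·√(706)  (≈ 53.1413)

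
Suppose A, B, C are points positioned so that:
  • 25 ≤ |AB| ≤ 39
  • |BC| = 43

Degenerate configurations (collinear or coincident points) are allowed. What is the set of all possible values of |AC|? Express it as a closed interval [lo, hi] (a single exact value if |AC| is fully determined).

|AC| ∈ [4, 82]  (≈ [4.0000, 82.0000])

|AB| ∈ [25, 39]
|BC| ∈ {43}
|AC| ∈ [4, 82]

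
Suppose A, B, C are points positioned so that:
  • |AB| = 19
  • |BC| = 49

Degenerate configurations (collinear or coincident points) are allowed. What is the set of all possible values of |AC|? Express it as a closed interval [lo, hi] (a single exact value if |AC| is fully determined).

|AC| ∈ [30, 68]  (≈ [30.0000, 68.0000])

|AB| ∈ {19}
|BC| ∈ {49}
|AC| ∈ [30, 68]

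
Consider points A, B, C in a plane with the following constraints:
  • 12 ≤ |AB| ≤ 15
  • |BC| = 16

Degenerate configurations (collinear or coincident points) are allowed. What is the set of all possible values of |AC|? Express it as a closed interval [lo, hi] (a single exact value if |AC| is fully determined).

|AC| ∈ [1, 31]  (≈ [1.0000, 31.0000])

|AB| ∈ [12, 15]
|BC| ∈ {16}
|AC| ∈ [1, 31]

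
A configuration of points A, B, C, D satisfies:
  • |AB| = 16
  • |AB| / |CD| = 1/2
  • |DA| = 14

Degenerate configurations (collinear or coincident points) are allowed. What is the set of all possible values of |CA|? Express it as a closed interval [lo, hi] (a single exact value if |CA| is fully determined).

|CA| ∈ [18, 46]  (≈ [18.0000, 46.0000])

|AB| ∈ {16}
|AD| ∈ {14}
|CD| ∈ {32}
|BD| ∈ [2, 30]
|AC| ∈ [18, 46]
|BC| ∈ [2, 62]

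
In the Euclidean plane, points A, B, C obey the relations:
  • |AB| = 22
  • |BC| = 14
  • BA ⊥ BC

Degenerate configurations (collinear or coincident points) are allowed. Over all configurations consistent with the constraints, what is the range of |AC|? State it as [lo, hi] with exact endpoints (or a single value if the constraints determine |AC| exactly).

|AC| = 2·√(170)  (≈ 26.0768)

|AB| ∈ {22}
|BC| ∈ {14}
|AC| ∈ {2·√(170)}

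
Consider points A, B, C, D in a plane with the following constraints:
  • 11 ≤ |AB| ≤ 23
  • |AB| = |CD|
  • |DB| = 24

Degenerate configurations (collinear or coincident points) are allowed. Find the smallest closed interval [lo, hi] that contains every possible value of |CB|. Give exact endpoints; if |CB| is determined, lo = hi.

|CB| ∈ [1, 47]  (≈ [1.0000, 47.0000])

|AB| ∈ [11, 23]
|BD| ∈ {24}
|CD| ∈ [11, 23]
|AD| ∈ [1, 47]
|BC| ∈ [1, 47]
|AC| ∈ [0, 70]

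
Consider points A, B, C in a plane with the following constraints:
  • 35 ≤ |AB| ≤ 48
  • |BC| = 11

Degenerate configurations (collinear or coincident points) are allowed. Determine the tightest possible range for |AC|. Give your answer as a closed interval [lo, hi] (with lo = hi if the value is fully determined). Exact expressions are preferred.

|AC| ∈ [24, 59]  (≈ [24.0000, 59.0000])

|AB| ∈ [35, 48]
|BC| ∈ {11}
|AC| ∈ [24, 59]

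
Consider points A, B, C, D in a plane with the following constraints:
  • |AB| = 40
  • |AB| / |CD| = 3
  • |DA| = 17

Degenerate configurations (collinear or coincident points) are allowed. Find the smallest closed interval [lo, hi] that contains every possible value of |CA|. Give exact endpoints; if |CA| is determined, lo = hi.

|AB| ∈ {40}
|AD| ∈ {17}
|CD| ∈ {40/3}
|BD| ∈ [23, 57]
|AC| ∈ [11/3, 91/3]
|BC| ∈ [29/3, 211/3]

|CA| ∈ [11/3, 91/3]  (≈ [3.6667, 30.3333])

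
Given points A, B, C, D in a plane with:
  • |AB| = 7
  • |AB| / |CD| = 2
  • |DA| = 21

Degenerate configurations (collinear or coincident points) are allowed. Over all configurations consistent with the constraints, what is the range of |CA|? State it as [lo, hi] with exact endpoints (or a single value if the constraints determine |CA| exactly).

|CA| ∈ [35/2, 49/2]  (≈ [17.5000, 24.5000])

|AB| ∈ {7}
|AD| ∈ {21}
|CD| ∈ {7/2}
|BD| ∈ [14, 28]
|AC| ∈ [35/2, 49/2]
|BC| ∈ [21/2, 63/2]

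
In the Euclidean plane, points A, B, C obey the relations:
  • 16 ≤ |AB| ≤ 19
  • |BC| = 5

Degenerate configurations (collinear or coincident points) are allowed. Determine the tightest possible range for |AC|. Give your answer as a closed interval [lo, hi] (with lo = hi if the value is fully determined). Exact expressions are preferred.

|AB| ∈ [16, 19]
|BC| ∈ {5}
|AC| ∈ [11, 24]

|AC| ∈ [11, 24]  (≈ [11.0000, 24.0000])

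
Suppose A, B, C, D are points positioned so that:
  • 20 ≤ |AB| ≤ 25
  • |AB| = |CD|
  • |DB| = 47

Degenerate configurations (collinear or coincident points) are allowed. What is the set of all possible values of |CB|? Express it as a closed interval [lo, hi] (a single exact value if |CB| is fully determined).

|AB| ∈ [20, 25]
|BD| ∈ {47}
|CD| ∈ [20, 25]
|AD| ∈ [22, 72]
|BC| ∈ [22, 72]
|AC| ∈ [0, 97]

|CB| ∈ [22, 72]  (≈ [22.0000, 72.0000])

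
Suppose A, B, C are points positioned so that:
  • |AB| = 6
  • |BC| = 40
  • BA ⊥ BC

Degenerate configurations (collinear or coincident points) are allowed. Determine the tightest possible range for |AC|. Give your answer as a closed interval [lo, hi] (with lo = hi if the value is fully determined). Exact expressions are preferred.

|AB| ∈ {6}
|BC| ∈ {40}
|AC| ∈ {2·√(409)}

|AC| = 2·√(409)  (≈ 40.4475)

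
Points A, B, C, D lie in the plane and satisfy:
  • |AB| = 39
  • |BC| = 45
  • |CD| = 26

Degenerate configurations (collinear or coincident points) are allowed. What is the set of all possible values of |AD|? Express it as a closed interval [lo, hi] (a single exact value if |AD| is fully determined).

|AB| ∈ {39}
|BC| ∈ {45}
|CD| ∈ {26}
|AC| ∈ [6, 84]
|BD| ∈ [19, 71]
|AD| ∈ [0, 110]

|AD| ∈ [0, 110]  (≈ [0.0000, 110.0000])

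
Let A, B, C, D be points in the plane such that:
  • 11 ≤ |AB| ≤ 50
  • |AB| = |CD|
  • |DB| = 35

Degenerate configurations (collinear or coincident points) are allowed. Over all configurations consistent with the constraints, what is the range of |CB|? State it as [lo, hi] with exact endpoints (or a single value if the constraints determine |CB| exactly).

|CB| ∈ [0, 85]  (≈ [0.0000, 85.0000])

|AB| ∈ [11, 50]
|BD| ∈ {35}
|CD| ∈ [11, 50]
|AD| ∈ [0, 85]
|BC| ∈ [0, 85]
|AC| ∈ [0, 135]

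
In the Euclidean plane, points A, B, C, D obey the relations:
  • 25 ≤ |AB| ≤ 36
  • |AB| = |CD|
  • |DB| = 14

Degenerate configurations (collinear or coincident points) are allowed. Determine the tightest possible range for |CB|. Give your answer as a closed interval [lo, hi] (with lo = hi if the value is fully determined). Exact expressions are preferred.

|AB| ∈ [25, 36]
|BD| ∈ {14}
|CD| ∈ [25, 36]
|AD| ∈ [11, 50]
|BC| ∈ [11, 50]
|AC| ∈ [0, 86]

|CB| ∈ [11, 50]  (≈ [11.0000, 50.0000])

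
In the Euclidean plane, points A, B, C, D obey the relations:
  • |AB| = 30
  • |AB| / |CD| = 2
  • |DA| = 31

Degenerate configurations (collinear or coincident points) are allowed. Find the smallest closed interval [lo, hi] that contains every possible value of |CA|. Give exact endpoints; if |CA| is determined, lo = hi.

|CA| ∈ [16, 46]  (≈ [16.0000, 46.0000])

|AB| ∈ {30}
|AD| ∈ {31}
|CD| ∈ {15}
|BD| ∈ [1, 61]
|AC| ∈ [16, 46]
|BC| ∈ [0, 76]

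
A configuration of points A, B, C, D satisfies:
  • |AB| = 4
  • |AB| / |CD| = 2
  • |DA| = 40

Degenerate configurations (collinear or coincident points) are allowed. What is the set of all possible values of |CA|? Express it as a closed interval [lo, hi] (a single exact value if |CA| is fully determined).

|CA| ∈ [38, 42]  (≈ [38.0000, 42.0000])

|AB| ∈ {4}
|AD| ∈ {40}
|CD| ∈ {2}
|BD| ∈ [36, 44]
|AC| ∈ [38, 42]
|BC| ∈ [34, 46]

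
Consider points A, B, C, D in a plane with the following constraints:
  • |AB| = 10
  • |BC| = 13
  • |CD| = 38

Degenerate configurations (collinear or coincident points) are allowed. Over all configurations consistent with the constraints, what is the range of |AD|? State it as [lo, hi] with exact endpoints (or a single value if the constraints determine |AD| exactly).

|AB| ∈ {10}
|BC| ∈ {13}
|CD| ∈ {38}
|AC| ∈ [3, 23]
|BD| ∈ [25, 51]
|AD| ∈ [15, 61]

|AD| ∈ [15, 61]  (≈ [15.0000, 61.0000])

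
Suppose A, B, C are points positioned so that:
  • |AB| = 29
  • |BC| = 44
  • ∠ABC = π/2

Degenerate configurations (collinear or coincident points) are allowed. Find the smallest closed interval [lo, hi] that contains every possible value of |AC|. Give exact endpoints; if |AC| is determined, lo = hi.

|AB| ∈ {29}
|BC| ∈ {44}
|AC| ∈ {√(2777)}

|AC| = √(2777)  (≈ 52.6972)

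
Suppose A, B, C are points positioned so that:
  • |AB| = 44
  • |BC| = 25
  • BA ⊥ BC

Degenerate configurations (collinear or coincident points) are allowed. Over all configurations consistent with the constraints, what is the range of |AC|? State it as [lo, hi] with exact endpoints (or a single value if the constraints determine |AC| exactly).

|AC| = √(2561)  (≈ 50.6063)

|AB| ∈ {44}
|BC| ∈ {25}
|AC| ∈ {√(2561)}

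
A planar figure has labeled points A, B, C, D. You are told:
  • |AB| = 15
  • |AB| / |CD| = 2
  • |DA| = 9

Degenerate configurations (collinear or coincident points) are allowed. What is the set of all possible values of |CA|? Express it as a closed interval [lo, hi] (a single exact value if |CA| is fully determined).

|AB| ∈ {15}
|AD| ∈ {9}
|CD| ∈ {15/2}
|BD| ∈ [6, 24]
|AC| ∈ [3/2, 33/2]
|BC| ∈ [0, 63/2]

|CA| ∈ [3/2, 33/2]  (≈ [1.5000, 16.5000])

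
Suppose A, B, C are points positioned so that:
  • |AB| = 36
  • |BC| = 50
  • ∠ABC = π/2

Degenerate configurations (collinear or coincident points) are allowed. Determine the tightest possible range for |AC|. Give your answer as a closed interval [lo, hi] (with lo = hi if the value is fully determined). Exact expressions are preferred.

|AC| = 2·√(949)  (≈ 61.6117)

|AB| ∈ {36}
|BC| ∈ {50}
|AC| ∈ {2·√(949)}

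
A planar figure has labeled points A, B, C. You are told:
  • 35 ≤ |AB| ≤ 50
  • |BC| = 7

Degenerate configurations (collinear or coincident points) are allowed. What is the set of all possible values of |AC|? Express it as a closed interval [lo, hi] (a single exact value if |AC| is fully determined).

|AB| ∈ [35, 50]
|BC| ∈ {7}
|AC| ∈ [28, 57]

|AC| ∈ [28, 57]  (≈ [28.0000, 57.0000])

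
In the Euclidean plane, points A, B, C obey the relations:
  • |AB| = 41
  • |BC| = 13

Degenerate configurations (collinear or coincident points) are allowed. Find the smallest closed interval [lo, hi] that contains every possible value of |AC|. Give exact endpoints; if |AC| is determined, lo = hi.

|AC| ∈ [28, 54]  (≈ [28.0000, 54.0000])

|AB| ∈ {41}
|BC| ∈ {13}
|AC| ∈ [28, 54]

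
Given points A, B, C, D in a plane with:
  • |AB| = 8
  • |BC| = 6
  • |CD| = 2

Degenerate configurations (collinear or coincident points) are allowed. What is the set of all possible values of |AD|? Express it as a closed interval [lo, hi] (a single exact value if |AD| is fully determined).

|AD| ∈ [0, 16]  (≈ [0.0000, 16.0000])

|AB| ∈ {8}
|BC| ∈ {6}
|CD| ∈ {2}
|AC| ∈ [2, 14]
|BD| ∈ [4, 8]
|AD| ∈ [0, 16]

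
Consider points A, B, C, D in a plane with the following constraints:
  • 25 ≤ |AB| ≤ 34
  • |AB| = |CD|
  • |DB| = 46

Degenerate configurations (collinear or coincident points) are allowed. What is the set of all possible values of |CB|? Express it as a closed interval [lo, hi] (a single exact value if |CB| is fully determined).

|CB| ∈ [12, 80]  (≈ [12.0000, 80.0000])

|AB| ∈ [25, 34]
|BD| ∈ {46}
|CD| ∈ [25, 34]
|AD| ∈ [12, 80]
|BC| ∈ [12, 80]
|AC| ∈ [0, 114]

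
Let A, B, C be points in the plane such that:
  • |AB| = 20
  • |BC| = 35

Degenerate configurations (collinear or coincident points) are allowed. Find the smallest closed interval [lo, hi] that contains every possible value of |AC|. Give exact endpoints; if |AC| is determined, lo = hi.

|AC| ∈ [15, 55]  (≈ [15.0000, 55.0000])

|AB| ∈ {20}
|BC| ∈ {35}
|AC| ∈ [15, 55]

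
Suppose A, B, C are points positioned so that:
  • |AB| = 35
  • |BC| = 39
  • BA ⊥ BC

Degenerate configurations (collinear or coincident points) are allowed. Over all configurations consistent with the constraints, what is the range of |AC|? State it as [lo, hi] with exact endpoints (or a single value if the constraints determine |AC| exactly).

|AC| = √(2746)  (≈ 52.4023)

|AB| ∈ {35}
|BC| ∈ {39}
|AC| ∈ {√(2746)}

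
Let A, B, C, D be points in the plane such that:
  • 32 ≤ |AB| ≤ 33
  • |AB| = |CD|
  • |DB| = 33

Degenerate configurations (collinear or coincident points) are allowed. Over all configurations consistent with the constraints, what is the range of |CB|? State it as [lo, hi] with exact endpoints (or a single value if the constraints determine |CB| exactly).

|AB| ∈ [32, 33]
|BD| ∈ {33}
|CD| ∈ [32, 33]
|AD| ∈ [0, 66]
|BC| ∈ [0, 66]
|AC| ∈ [0, 99]

|CB| ∈ [0, 66]  (≈ [0.0000, 66.0000])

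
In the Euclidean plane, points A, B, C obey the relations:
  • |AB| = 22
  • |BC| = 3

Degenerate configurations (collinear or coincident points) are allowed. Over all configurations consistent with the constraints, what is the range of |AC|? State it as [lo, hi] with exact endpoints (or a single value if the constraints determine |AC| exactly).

|AC| ∈ [19, 25]  (≈ [19.0000, 25.0000])

|AB| ∈ {22}
|BC| ∈ {3}
|AC| ∈ [19, 25]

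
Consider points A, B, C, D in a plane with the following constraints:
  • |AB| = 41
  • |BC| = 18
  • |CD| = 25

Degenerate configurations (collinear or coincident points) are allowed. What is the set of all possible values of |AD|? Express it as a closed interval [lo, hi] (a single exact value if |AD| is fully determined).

|AD| ∈ [0, 84]  (≈ [0.0000, 84.0000])

|AB| ∈ {41}
|BC| ∈ {18}
|CD| ∈ {25}
|AC| ∈ [23, 59]
|BD| ∈ [7, 43]
|AD| ∈ [0, 84]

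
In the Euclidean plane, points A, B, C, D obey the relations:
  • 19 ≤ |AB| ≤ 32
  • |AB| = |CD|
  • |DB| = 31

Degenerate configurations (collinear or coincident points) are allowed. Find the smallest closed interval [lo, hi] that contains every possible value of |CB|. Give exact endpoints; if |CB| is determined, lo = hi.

|AB| ∈ [19, 32]
|BD| ∈ {31}
|CD| ∈ [19, 32]
|AD| ∈ [0, 63]
|BC| ∈ [0, 63]
|AC| ∈ [0, 95]

|CB| ∈ [0, 63]  (≈ [0.0000, 63.0000])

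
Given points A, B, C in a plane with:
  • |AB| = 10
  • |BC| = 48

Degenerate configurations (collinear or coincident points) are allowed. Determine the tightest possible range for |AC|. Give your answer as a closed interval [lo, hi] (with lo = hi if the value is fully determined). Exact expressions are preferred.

|AB| ∈ {10}
|BC| ∈ {48}
|AC| ∈ [38, 58]

|AC| ∈ [38, 58]  (≈ [38.0000, 58.0000])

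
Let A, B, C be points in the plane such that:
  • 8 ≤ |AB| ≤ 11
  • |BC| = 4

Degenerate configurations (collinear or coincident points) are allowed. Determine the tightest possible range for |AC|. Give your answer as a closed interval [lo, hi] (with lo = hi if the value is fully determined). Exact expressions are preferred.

|AB| ∈ [8, 11]
|BC| ∈ {4}
|AC| ∈ [4, 15]

|AC| ∈ [4, 15]  (≈ [4.0000, 15.0000])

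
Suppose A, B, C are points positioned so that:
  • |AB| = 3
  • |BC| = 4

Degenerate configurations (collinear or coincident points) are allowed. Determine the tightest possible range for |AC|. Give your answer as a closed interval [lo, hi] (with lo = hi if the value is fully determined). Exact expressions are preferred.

|AB| ∈ {3}
|BC| ∈ {4}
|AC| ∈ [1, 7]

|AC| ∈ [1, 7]  (≈ [1.0000, 7.0000])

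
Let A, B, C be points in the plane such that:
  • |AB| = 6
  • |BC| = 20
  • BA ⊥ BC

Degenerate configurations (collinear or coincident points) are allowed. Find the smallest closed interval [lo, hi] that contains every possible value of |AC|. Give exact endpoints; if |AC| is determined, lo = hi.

|AB| ∈ {6}
|BC| ∈ {20}
|AC| ∈ {2·√(109)}

|AC| = 2·√(109)  (≈ 20.8806)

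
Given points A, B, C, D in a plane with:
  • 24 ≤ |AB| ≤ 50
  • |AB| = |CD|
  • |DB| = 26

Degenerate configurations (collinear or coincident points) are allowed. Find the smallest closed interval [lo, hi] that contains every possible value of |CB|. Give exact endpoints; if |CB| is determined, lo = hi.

|CB| ∈ [0, 76]  (≈ [0.0000, 76.0000])

|AB| ∈ [24, 50]
|BD| ∈ {26}
|CD| ∈ [24, 50]
|AD| ∈ [0, 76]
|BC| ∈ [0, 76]
|AC| ∈ [0, 126]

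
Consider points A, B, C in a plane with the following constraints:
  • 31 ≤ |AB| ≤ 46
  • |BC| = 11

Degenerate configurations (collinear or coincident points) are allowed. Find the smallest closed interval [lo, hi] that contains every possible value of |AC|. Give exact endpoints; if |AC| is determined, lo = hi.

|AC| ∈ [20, 57]  (≈ [20.0000, 57.0000])

|AB| ∈ [31, 46]
|BC| ∈ {11}
|AC| ∈ [20, 57]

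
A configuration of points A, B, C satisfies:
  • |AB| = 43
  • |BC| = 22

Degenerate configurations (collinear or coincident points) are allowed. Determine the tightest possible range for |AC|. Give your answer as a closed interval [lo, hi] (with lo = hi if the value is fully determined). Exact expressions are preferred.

|AC| ∈ [21, 65]  (≈ [21.0000, 65.0000])

|AB| ∈ {43}
|BC| ∈ {22}
|AC| ∈ [21, 65]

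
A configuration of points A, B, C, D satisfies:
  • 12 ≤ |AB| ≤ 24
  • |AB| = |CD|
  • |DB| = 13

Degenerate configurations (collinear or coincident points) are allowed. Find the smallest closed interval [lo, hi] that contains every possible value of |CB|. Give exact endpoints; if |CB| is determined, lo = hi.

|CB| ∈ [0, 37]  (≈ [0.0000, 37.0000])

|AB| ∈ [12, 24]
|BD| ∈ {13}
|CD| ∈ [12, 24]
|AD| ∈ [0, 37]
|BC| ∈ [0, 37]
|AC| ∈ [0, 61]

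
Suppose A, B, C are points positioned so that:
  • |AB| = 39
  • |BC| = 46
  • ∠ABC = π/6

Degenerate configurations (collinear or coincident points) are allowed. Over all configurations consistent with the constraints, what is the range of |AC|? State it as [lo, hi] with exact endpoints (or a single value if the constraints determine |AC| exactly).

|AC| = √(3637 - 1794·√(3))  (≈ 23.0152)

|AB| ∈ {39}
|BC| ∈ {46}
|AC| ∈ {√(3637 - 1794·√(3))}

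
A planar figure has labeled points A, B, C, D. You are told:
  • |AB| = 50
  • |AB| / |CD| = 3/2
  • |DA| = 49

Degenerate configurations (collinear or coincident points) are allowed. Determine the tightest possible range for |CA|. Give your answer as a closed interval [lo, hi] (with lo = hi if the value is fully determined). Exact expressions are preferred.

|CA| ∈ [47/3, 247/3]  (≈ [15.6667, 82.3333])

|AB| ∈ {50}
|AD| ∈ {49}
|CD| ∈ {100/3}
|BD| ∈ [1, 99]
|AC| ∈ [47/3, 247/3]
|BC| ∈ [0, 397/3]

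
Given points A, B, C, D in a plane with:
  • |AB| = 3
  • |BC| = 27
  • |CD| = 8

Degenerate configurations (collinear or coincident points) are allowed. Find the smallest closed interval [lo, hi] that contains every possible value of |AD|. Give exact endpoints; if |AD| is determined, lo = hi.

|AD| ∈ [16, 38]  (≈ [16.0000, 38.0000])

|AB| ∈ {3}
|BC| ∈ {27}
|CD| ∈ {8}
|AC| ∈ [24, 30]
|BD| ∈ [19, 35]
|AD| ∈ [16, 38]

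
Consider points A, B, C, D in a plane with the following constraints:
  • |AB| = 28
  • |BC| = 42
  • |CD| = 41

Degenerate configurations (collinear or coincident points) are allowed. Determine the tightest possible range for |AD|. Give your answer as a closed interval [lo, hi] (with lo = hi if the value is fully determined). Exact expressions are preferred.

|AD| ∈ [0, 111]  (≈ [0.0000, 111.0000])

|AB| ∈ {28}
|BC| ∈ {42}
|CD| ∈ {41}
|AC| ∈ [14, 70]
|BD| ∈ [1, 83]
|AD| ∈ [0, 111]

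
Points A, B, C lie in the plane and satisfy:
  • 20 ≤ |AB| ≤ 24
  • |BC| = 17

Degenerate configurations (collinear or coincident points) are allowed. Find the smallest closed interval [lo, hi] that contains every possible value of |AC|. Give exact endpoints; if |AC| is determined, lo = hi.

|AB| ∈ [20, 24]
|BC| ∈ {17}
|AC| ∈ [3, 41]

|AC| ∈ [3, 41]  (≈ [3.0000, 41.0000])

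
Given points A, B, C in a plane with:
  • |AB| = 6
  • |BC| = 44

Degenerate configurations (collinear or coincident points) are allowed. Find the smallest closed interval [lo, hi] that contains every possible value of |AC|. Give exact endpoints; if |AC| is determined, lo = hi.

|AB| ∈ {6}
|BC| ∈ {44}
|AC| ∈ [38, 50]

|AC| ∈ [38, 50]  (≈ [38.0000, 50.0000])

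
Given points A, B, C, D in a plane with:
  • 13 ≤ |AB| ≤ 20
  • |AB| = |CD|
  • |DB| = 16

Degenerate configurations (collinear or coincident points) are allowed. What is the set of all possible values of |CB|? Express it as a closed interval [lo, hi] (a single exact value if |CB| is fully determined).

|AB| ∈ [13, 20]
|BD| ∈ {16}
|CD| ∈ [13, 20]
|AD| ∈ [0, 36]
|BC| ∈ [0, 36]
|AC| ∈ [0, 56]

|CB| ∈ [0, 36]  (≈ [0.0000, 36.0000])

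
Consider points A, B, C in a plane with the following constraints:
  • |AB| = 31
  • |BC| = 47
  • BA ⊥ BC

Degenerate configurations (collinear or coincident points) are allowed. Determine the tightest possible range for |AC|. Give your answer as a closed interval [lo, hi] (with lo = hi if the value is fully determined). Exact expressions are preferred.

|AC| = √(3170)  (≈ 56.3028)

|AB| ∈ {31}
|BC| ∈ {47}
|AC| ∈ {√(3170)}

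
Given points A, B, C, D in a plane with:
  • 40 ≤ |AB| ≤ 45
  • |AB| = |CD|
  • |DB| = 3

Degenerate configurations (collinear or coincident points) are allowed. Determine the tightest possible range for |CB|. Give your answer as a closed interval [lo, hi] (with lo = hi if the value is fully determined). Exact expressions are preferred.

|CB| ∈ [37, 48]  (≈ [37.0000, 48.0000])

|AB| ∈ [40, 45]
|BD| ∈ {3}
|CD| ∈ [40, 45]
|AD| ∈ [37, 48]
|BC| ∈ [37, 48]
|AC| ∈ [0, 93]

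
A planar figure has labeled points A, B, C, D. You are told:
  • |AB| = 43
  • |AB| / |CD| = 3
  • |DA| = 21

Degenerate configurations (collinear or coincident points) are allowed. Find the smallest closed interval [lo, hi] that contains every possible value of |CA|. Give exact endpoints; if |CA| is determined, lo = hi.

|AB| ∈ {43}
|AD| ∈ {21}
|CD| ∈ {43/3}
|BD| ∈ [22, 64]
|AC| ∈ [20/3, 106/3]
|BC| ∈ [23/3, 235/3]

|CA| ∈ [20/3, 106/3]  (≈ [6.6667, 35.3333])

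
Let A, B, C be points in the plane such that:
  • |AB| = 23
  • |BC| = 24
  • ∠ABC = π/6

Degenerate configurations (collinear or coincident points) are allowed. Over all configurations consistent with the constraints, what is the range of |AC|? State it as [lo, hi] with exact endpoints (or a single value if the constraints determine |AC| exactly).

|AB| ∈ {23}
|BC| ∈ {24}
|AC| ∈ {√(1105 - 552·√(3))}

|AC| = √(1105 - 552·√(3))  (≈ 12.2028)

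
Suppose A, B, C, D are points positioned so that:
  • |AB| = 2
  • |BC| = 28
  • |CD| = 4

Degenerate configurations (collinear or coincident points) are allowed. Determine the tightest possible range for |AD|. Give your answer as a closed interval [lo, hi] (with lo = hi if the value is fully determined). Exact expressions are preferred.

|AD| ∈ [22, 34]  (≈ [22.0000, 34.0000])

|AB| ∈ {2}
|BC| ∈ {28}
|CD| ∈ {4}
|AC| ∈ [26, 30]
|BD| ∈ [24, 32]
|AD| ∈ [22, 34]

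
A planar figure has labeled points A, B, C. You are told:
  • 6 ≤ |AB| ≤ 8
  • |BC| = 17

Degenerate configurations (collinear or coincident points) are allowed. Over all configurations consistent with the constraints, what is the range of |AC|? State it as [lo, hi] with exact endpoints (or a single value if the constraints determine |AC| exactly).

|AC| ∈ [9, 25]  (≈ [9.0000, 25.0000])

|AB| ∈ [6, 8]
|BC| ∈ {17}
|AC| ∈ [9, 25]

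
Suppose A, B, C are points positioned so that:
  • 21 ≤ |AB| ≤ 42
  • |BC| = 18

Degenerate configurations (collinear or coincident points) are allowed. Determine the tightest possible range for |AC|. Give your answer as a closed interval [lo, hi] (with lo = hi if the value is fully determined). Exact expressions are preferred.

|AC| ∈ [3, 60]  (≈ [3.0000, 60.0000])

|AB| ∈ [21, 42]
|BC| ∈ {18}
|AC| ∈ [3, 60]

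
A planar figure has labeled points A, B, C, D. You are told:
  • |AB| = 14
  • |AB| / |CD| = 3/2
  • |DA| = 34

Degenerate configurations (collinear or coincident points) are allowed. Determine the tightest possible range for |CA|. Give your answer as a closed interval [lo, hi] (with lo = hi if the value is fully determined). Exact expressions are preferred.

|AB| ∈ {14}
|AD| ∈ {34}
|CD| ∈ {28/3}
|BD| ∈ [20, 48]
|AC| ∈ [74/3, 130/3]
|BC| ∈ [32/3, 172/3]

|CA| ∈ [74/3, 130/3]  (≈ [24.6667, 43.3333])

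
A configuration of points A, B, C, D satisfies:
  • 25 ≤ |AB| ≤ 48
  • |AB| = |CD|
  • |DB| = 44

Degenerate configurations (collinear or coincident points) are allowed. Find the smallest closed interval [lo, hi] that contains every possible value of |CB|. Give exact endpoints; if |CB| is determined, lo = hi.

|AB| ∈ [25, 48]
|BD| ∈ {44}
|CD| ∈ [25, 48]
|AD| ∈ [0, 92]
|BC| ∈ [0, 92]
|AC| ∈ [0, 140]

|CB| ∈ [0, 92]  (≈ [0.0000, 92.0000])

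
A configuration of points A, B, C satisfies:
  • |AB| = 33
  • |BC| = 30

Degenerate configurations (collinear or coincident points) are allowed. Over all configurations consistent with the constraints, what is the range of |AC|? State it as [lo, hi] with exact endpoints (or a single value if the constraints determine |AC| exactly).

|AB| ∈ {33}
|BC| ∈ {30}
|AC| ∈ [3, 63]

|AC| ∈ [3, 63]  (≈ [3.0000, 63.0000])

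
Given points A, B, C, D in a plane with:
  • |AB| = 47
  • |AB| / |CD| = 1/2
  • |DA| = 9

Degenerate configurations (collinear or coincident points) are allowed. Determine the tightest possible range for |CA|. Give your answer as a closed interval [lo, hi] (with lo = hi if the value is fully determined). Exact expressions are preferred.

|CA| ∈ [85, 103]  (≈ [85.0000, 103.0000])

|AB| ∈ {47}
|AD| ∈ {9}
|CD| ∈ {94}
|BD| ∈ [38, 56]
|AC| ∈ [85, 103]
|BC| ∈ [38, 150]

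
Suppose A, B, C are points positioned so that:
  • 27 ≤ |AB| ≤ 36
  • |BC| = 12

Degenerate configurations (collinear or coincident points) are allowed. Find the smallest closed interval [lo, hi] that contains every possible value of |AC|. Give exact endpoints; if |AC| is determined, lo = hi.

|AB| ∈ [27, 36]
|BC| ∈ {12}
|AC| ∈ [15, 48]

|AC| ∈ [15, 48]  (≈ [15.0000, 48.0000])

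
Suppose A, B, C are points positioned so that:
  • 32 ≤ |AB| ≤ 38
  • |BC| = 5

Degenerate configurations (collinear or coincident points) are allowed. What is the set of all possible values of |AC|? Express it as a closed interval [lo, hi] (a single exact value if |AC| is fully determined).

|AB| ∈ [32, 38]
|BC| ∈ {5}
|AC| ∈ [27, 43]

|AC| ∈ [27, 43]  (≈ [27.0000, 43.0000])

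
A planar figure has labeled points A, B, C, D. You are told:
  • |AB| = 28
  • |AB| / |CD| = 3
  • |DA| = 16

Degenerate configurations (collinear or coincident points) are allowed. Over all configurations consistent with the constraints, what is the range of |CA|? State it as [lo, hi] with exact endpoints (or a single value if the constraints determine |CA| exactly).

|AB| ∈ {28}
|AD| ∈ {16}
|CD| ∈ {28/3}
|BD| ∈ [12, 44]
|AC| ∈ [20/3, 76/3]
|BC| ∈ [8/3, 160/3]

|CA| ∈ [20/3, 76/3]  (≈ [6.6667, 25.3333])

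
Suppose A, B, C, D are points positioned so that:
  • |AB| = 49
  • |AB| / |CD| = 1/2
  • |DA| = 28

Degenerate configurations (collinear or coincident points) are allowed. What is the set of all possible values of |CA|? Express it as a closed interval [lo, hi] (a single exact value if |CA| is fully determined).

|CA| ∈ [70, 126]  (≈ [70.0000, 126.0000])

|AB| ∈ {49}
|AD| ∈ {28}
|CD| ∈ {98}
|BD| ∈ [21, 77]
|AC| ∈ [70, 126]
|BC| ∈ [21, 175]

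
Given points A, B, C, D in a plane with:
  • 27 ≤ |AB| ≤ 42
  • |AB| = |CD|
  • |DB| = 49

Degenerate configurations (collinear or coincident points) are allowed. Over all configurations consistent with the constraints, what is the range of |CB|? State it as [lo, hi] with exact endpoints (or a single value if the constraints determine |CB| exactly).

|AB| ∈ [27, 42]
|BD| ∈ {49}
|CD| ∈ [27, 42]
|AD| ∈ [7, 91]
|BC| ∈ [7, 91]
|AC| ∈ [0, 133]

|CB| ∈ [7, 91]  (≈ [7.0000, 91.0000])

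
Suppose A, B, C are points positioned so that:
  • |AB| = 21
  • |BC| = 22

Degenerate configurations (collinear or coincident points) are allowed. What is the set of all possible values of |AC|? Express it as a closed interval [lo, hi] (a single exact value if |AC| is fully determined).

|AC| ∈ [1, 43]  (≈ [1.0000, 43.0000])

|AB| ∈ {21}
|BC| ∈ {22}
|AC| ∈ [1, 43]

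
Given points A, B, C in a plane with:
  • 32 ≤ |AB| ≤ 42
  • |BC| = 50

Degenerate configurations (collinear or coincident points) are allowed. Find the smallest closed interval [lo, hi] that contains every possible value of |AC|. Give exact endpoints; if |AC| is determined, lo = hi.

|AB| ∈ [32, 42]
|BC| ∈ {50}
|AC| ∈ [8, 92]

|AC| ∈ [8, 92]  (≈ [8.0000, 92.0000])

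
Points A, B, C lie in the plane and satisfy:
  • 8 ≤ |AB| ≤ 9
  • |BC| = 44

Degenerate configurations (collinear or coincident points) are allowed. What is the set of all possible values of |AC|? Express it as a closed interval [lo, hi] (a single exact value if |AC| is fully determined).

|AC| ∈ [35, 53]  (≈ [35.0000, 53.0000])

|AB| ∈ [8, 9]
|BC| ∈ {44}
|AC| ∈ [35, 53]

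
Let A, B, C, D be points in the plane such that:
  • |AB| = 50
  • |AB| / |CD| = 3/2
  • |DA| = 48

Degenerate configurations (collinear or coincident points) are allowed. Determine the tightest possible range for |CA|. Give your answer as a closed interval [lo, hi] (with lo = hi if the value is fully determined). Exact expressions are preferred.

|AB| ∈ {50}
|AD| ∈ {48}
|CD| ∈ {100/3}
|BD| ∈ [2, 98]
|AC| ∈ [44/3, 244/3]
|BC| ∈ [0, 394/3]

|CA| ∈ [44/3, 244/3]  (≈ [14.6667, 81.3333])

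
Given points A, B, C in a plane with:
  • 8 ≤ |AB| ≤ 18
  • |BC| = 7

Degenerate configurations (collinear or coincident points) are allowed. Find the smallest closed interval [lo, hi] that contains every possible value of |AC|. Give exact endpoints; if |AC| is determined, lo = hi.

|AB| ∈ [8, 18]
|BC| ∈ {7}
|AC| ∈ [1, 25]

|AC| ∈ [1, 25]  (≈ [1.0000, 25.0000])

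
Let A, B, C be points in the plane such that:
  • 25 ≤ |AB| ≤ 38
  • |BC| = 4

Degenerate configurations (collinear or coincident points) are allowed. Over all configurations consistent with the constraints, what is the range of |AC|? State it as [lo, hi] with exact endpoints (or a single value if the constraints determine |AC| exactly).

|AB| ∈ [25, 38]
|BC| ∈ {4}
|AC| ∈ [21, 42]

|AC| ∈ [21, 42]  (≈ [21.0000, 42.0000])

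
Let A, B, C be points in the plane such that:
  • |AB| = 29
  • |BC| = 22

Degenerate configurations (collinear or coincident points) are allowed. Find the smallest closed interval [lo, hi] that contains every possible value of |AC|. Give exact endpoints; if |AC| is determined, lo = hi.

|AC| ∈ [7, 51]  (≈ [7.0000, 51.0000])

|AB| ∈ {29}
|BC| ∈ {22}
|AC| ∈ [7, 51]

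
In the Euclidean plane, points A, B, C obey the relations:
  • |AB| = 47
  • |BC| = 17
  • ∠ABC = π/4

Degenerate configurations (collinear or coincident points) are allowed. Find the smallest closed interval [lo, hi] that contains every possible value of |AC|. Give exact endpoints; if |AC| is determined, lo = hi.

|AB| ∈ {47}
|BC| ∈ {17}
|AC| ∈ {√(2498 - 799·√(2))}

|AC| = √(2498 - 799·√(2))  (≈ 36.9871)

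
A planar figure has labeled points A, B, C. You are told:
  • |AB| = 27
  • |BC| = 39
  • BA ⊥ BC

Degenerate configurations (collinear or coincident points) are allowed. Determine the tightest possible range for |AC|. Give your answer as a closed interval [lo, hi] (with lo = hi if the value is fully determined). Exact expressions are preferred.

|AB| ∈ {27}
|BC| ∈ {39}
|AC| ∈ {15·√(10)}

|AC| = 15·√(10)  (≈ 47.4342)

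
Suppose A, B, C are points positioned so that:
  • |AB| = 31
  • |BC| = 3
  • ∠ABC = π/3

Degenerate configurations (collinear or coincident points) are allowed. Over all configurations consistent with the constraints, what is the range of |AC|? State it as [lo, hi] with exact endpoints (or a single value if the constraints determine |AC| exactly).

|AB| ∈ {31}
|BC| ∈ {3}
|AC| ∈ {√(877)}

|AC| = √(877)  (≈ 29.6142)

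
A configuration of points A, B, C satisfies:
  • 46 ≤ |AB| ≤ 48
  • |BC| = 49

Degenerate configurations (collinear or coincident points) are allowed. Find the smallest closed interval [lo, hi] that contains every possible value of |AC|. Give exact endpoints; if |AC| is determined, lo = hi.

|AC| ∈ [1, 97]  (≈ [1.0000, 97.0000])

|AB| ∈ [46, 48]
|BC| ∈ {49}
|AC| ∈ [1, 97]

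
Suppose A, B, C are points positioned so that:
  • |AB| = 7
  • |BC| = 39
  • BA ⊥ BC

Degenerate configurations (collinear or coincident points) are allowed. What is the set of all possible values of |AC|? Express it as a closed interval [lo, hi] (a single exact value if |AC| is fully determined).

|AC| = √(1570)  (≈ 39.6232)

|AB| ∈ {7}
|BC| ∈ {39}
|AC| ∈ {√(1570)}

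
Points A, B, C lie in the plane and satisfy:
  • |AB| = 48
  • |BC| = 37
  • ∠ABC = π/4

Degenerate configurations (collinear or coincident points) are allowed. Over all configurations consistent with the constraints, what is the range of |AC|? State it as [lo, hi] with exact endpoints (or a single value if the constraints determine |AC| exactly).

|AC| = √(3673 - 1776·√(2))  (≈ 34.0787)

|AB| ∈ {48}
|BC| ∈ {37}
|AC| ∈ {√(3673 - 1776·√(2))}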